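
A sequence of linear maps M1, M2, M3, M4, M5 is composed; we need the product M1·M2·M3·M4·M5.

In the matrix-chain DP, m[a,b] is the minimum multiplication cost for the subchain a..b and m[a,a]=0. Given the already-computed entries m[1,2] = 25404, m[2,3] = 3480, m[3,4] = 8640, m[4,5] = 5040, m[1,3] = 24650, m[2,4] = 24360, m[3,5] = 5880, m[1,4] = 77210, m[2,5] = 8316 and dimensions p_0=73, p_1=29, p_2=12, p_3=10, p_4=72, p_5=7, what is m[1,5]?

23135

m[1,5] = min over k∈[1,4] of m[1,k]+m[k+1,5]+p_{0}·p_k·p_{5}.
k=1: 0 + 8316 + 73·29·7 = 23135; k=2: 25404 + 5880 + 73·12·7 = 37416; k=3: 24650 + 5040 + 73·10·7 = 34800; k=4: 77210 + 0 + 73·72·7 = 114002.
Minimum: 23135 at k=1.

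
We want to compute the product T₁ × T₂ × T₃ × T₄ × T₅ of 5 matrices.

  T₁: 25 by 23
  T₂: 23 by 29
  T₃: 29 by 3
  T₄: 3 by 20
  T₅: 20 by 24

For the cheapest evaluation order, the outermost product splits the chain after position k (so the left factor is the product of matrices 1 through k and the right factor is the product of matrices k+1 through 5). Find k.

3

Adjacent pairs: T₁T₂ = 25·23·29 = 16675; T₂T₃ = 23·29·3 = 2001; T₃T₄ = 29·3·20 = 1740; T₄T₅ = 3·20·24 = 1440.
Length 3: T₁..T₃: k=1: 0+2001+25·23·3=3726; k=2: 16675+0+25·29·3=18850 → min 3726 | T₂..T₄: k=2: 0+1740+23·29·20=15080; k=3: 2001+0+23·3·20=3381 → min 3381 | T₃..T₅: k=3: 0+1440+29·3·24=3528; k=4: 1740+0+29·20·24=15660 → min 3528.
Length 4: T₁..T₄: k=1: 0+3381+25·23·20=14881; k=2: 16675+1740+25·29·20=32915; k=3: 3726+0+25·3·20=5226 → min 5226 | T₂..T₅: k=2: 0+3528+23·29·24=19536; k=3: 2001+1440+23·3·24=5097; k=4: 3381+0+23·20·24=14421 → min 5097.
Top-level splits: k=1: (T₁..T₁)·(T₂..T₅) → 0+5097+25·23·24 = 18897; k=2: (T₁..T₂)·(T₃..T₅) → 16675+3528+25·29·24 = 37603; k=3: (T₁..T₃)·(T₄..T₅) → 3726+1440+25·3·24 = 6966; k=4: (T₁..T₄)·(T₅..T₅) → 5226+0+25·20·24 = 17226.
Best split is after T₃, i.e. k = 3.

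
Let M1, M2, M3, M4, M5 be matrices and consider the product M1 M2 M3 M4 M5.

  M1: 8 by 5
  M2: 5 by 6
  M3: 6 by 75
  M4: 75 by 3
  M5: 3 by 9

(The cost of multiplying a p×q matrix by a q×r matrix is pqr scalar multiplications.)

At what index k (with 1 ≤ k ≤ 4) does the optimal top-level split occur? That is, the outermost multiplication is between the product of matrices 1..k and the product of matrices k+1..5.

4

Adjacent pairs: M1M2 = 8·5·6 = 240; M2M3 = 5·6·75 = 2250; M3M4 = 6·75·3 = 1350; M4M5 = 75·3·9 = 2025.
Length 3: M1..M3: k=1: 0+2250+8·5·75=5250; k=2: 240+0+8·6·75=3840 → min 3840 | M2..M4: k=2: 0+1350+5·6·3=1440; k=3: 2250+0+5·75·3=3375 → min 1440 | M3..M5: k=3: 0+2025+6·75·9=6075; k=4: 1350+0+6·3·9=1512 → min 1512.
Length 4: M1..M4: k=1: 0+1440+8·5·3=1560; k=2: 240+1350+8·6·3=1734; k=3: 3840+0+8·75·3=5640 → min 1560 | M2..M5: k=2: 0+1512+5·6·9=1782; k=3: 2250+2025+5·75·9=7650; k=4: 1440+0+5·3·9=1575 → min 1575.
Top-level splits: k=1: (M1..M1)·(M2..M5) → 0+1575+8·5·9 = 1935; k=2: (M1..M2)·(M3..M5) → 240+1512+8·6·9 = 2184; k=3: (M1..M3)·(M4..M5) → 3840+2025+8·75·9 = 11265; k=4: (M1..M4)·(M5..M5) → 1560+0+8·3·9 = 1776.
Best split is after M4, i.e. k = 4.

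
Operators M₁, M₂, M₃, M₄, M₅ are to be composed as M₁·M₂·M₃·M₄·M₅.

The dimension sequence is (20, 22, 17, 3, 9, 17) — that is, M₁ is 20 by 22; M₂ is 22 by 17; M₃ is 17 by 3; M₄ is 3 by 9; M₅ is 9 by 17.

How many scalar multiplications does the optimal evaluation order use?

3921

Adjacent pairs: M₁M₂ = 20·22·17 = 7480; M₂M₃ = 22·17·3 = 1122; M₃M₄ = 17·3·9 = 459; M₄M₅ = 3·9·17 = 459.
Length 3: M₁..M₃: k=1: 0+1122+20·22·3=2442; k=2: 7480+0+20·17·3=8500 → min 2442 | M₂..M₄: k=2: 0+459+22·17·9=3825; k=3: 1122+0+22·3·9=1716 → min 1716 | M₃..M₅: k=3: 0+459+17·3·17=1326; k=4: 459+0+17·9·17=3060 → min 1326.
Length 4: M₁..M₄: k=1: 0+1716+20·22·9=5676; k=2: 7480+459+20·17·9=10999; k=3: 2442+0+20·3·9=2982 → min 2982 | M₂..M₅: k=2: 0+1326+22·17·17=7684; k=3: 1122+459+22·3·17=2703; k=4: 1716+0+22·9·17=5082 → min 2703.
Length 5: M₁..M₅: k=1: 0+2703+20·22·17=10183; k=2: 7480+1326+20·17·17=14586; k=3: 2442+459+20·3·17=3921; k=4: 2982+0+20·9·17=6042 → min 3921.
Optimal order: ((M₁·(M₂·M₃))·(M₄·M₅)) with cost 3921.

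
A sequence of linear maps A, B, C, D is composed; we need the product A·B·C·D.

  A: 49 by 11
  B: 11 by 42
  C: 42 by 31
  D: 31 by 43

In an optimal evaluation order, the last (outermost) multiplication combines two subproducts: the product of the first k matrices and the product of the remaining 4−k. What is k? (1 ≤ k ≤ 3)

Adjacent pairs: AB = 49·11·42 = 22638; BC = 11·42·31 = 14322; CD = 42·31·43 = 55986.
Length 3: A..C: k=1: 0+14322+49·11·31=31031; k=2: 22638+0+49·42·31=86436 → min 31031 | B..D: k=2: 0+55986+11·42·43=75852; k=3: 14322+0+11·31·43=28985 → min 28985.
Top-level splits: k=1: (A..A)·(B..D) → 0+28985+49·11·43 = 52162; k=2: (A..B)·(C..D) → 22638+55986+49·42·43 = 167118; k=3: (A..C)·(D..D) → 31031+0+49·31·43 = 96348.
Best split is after A, i.e. k = 1.

1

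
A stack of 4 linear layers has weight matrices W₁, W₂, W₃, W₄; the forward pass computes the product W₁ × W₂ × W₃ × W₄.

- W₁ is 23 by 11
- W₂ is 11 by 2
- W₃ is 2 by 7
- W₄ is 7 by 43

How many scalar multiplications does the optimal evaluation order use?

Adjacent pairs: W₁W₂ = 23·11·2 = 506; W₂W₃ = 11·2·7 = 154; W₃W₄ = 2·7·43 = 602.
Length 3: W₁..W₃: k=1: 0+154+23·11·7=1925; k=2: 506+0+23·2·7=828 → min 828 | W₂..W₄: k=2: 0+602+11·2·43=1548; k=3: 154+0+11·7·43=3465 → min 1548.
Length 4: W₁..W₄: k=1: 0+1548+23·11·43=12427; k=2: 506+602+23·2·43=3086; k=3: 828+0+23·7·43=7751 → min 3086.
Optimal order: ((W₁ × W₂) × (W₃ × W₄)) with cost 3086.

3086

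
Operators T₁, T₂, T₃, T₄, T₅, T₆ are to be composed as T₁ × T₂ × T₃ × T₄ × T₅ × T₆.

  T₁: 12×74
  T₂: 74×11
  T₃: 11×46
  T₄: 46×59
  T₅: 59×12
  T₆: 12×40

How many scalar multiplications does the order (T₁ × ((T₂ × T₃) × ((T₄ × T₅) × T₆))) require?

(T₂ × T₃): 74×11 by 11×46 → 74×46, cost 74·11·46 = 37444
(T₄ × T₅): 46×59 by 59×12 → 46×12, cost 46·59·12 = 32568
((T₄ × T₅) × T₆): 46×12 by 12×40 → 46×40, cost 46·12·40 = 22080; cumulative 54648
((T₂ × T₃) × ((T₄ × T₅) × T₆)): 74×46 by 46×40 → 74×40, cost 74·46·40 = 136160; cumulative 228252
(T₁ × ((T₂ × T₃) × ((T₄ × T₅) × T₆))): 12×74 by 74×40 → 12×40, cost 12·74·40 = 35520; cumulative 263772
Total: 263772 scalar multiplications.

263772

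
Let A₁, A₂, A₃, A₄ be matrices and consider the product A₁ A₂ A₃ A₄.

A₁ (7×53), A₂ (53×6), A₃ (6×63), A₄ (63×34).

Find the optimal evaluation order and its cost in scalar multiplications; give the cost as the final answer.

16506

Adjacent pairs: A₁A₂ = 7·53·6 = 2226; A₂A₃ = 53·6·63 = 20034; A₃A₄ = 6·63·34 = 12852.
Length 3: A₁..A₃: k=1: 0+20034+7·53·63=43407; k=2: 2226+0+7·6·63=4872 → min 4872 | A₂..A₄: k=2: 0+12852+53·6·34=23664; k=3: 20034+0+53·63·34=133560 → min 23664.
Length 4: A₁..A₄: k=1: 0+23664+7·53·34=36278; k=2: 2226+12852+7·6·34=16506; k=3: 4872+0+7·63·34=19866 → min 16506.
Optimal parenthesization: ((A₁ A₂) (A₃ A₄)) with cost 16506.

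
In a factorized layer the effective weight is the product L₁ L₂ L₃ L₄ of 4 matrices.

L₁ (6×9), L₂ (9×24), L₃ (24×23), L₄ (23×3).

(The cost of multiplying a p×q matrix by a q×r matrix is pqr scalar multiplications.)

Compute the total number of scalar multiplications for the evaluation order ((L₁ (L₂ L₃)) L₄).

6624

(L₂ L₃): 9×24 by 24×23 → 9×23, cost 9·24·23 = 4968
(L₁ (L₂ L₃)): 6×9 by 9×23 → 6×23, cost 6·9·23 = 1242; cumulative 6210
((L₁ (L₂ L₃)) L₄): 6×23 by 23×3 → 6×3, cost 6·23·3 = 414; cumulative 6624
Total: 6624 scalar multiplications.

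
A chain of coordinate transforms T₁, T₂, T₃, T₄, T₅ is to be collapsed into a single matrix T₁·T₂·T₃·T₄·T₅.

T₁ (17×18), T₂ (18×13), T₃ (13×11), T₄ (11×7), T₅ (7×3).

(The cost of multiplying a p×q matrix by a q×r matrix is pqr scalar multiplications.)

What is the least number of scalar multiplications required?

Adjacent pairs: T₁T₂ = 17·18·13 = 3978; T₂T₃ = 18·13·11 = 2574; T₃T₄ = 13·11·7 = 1001; T₄T₅ = 11·7·3 = 231.
Length 3: T₁..T₃: k=1: 0+2574+17·18·11=5940; k=2: 3978+0+17·13·11=6409 → min 5940 | T₂..T₄: k=2: 0+1001+18·13·7=2639; k=3: 2574+0+18·11·7=3960 → min 2639 | T₃..T₅: k=3: 0+231+13·11·3=660; k=4: 1001+0+13·7·3=1274 → min 660.
Length 4: T₁..T₄: k=1: 0+2639+17·18·7=4781; k=2: 3978+1001+17·13·7=6526; k=3: 5940+0+17·11·7=7249 → min 4781 | T₂..T₅: k=2: 0+660+18·13·3=1362; k=3: 2574+231+18·11·3=3399; k=4: 2639+0+18·7·3=3017 → min 1362.
Length 5: T₁..T₅: k=1: 0+1362+17·18·3=2280; k=2: 3978+660+17·13·3=5301; k=3: 5940+231+17·11·3=6732; k=4: 4781+0+17·7·3=5138 → min 2280.
Optimal order: (T₁·(T₂·(T₃·(T₄·T₅)))) with cost 2280.

2280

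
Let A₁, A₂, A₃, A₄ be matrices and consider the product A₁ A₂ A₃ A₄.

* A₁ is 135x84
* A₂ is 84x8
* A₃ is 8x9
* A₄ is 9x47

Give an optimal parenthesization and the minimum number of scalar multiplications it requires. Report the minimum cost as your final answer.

Adjacent pairs: A₁A₂ = 135·84·8 = 90720; A₂A₃ = 84·8·9 = 6048; A₃A₄ = 8·9·47 = 3384.
Length 3: A₁..A₃: k=1: 0+6048+135·84·9=108108; k=2: 90720+0+135·8·9=100440 → min 100440 | A₂..A₄: k=2: 0+3384+84·8·47=34968; k=3: 6048+0+84·9·47=41580 → min 34968.
Length 4: A₁..A₄: k=1: 0+34968+135·84·47=567948; k=2: 90720+3384+135·8·47=144864; k=3: 100440+0+135·9·47=157545 → min 144864.
Optimal parenthesization: ((A₁ A₂) (A₃ A₄)) with cost 144864.

144864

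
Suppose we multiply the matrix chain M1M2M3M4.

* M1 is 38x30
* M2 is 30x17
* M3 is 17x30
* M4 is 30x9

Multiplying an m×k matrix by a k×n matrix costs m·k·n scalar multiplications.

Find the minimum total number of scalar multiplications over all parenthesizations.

19440

Adjacent pairs: M1M2 = 38·30·17 = 19380; M2M3 = 30·17·30 = 15300; M3M4 = 17·30·9 = 4590.
Length 3: M1..M3: k=1: 0+15300+38·30·30=49500; k=2: 19380+0+38·17·30=38760 → min 38760 | M2..M4: k=2: 0+4590+30·17·9=9180; k=3: 15300+0+30·30·9=23400 → min 9180.
Length 4: M1..M4: k=1: 0+9180+38·30·9=19440; k=2: 19380+4590+38·17·9=29784; k=3: 38760+0+38·30·9=49020 → min 19440.
Optimal order: (M1(M2(M3M4))) with cost 19440.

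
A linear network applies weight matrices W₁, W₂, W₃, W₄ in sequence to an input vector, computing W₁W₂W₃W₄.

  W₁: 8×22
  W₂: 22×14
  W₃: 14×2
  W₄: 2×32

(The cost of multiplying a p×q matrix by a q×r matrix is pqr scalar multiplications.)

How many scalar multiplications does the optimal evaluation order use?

1480

Adjacent pairs: W₁W₂ = 8·22·14 = 2464; W₂W₃ = 22·14·2 = 616; W₃W₄ = 14·2·32 = 896.
Length 3: W₁..W₃: k=1: 0+616+8·22·2=968; k=2: 2464+0+8·14·2=2688 → min 968 | W₂..W₄: k=2: 0+896+22·14·32=10752; k=3: 616+0+22·2·32=2024 → min 2024.
Length 4: W₁..W₄: k=1: 0+2024+8·22·32=7656; k=2: 2464+896+8·14·32=6944; k=3: 968+0+8·2·32=1480 → min 1480.
Optimal order: ((W₁(W₂W₃))W₄) with cost 1480.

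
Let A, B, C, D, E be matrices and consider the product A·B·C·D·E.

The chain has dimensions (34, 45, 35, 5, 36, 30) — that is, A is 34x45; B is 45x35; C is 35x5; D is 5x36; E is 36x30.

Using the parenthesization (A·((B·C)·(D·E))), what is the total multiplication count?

(B·C): 45×35 by 35×5 → 45×5, cost 45·35·5 = 7875
(D·E): 5×36 by 36×30 → 5×30, cost 5·36·30 = 5400
((B·C)·(D·E)): 45×5 by 5×30 → 45×30, cost 45·5·30 = 6750; cumulative 20025
(A·((B·C)·(D·E))): 34×45 by 45×30 → 34×30, cost 34·45·30 = 45900; cumulative 65925
Total: 65925 scalar multiplications.

65925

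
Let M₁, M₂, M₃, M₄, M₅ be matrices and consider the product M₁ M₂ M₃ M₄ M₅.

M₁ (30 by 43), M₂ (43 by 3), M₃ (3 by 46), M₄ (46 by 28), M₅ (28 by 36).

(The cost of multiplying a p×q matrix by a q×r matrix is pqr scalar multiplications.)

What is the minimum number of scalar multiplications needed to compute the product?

13998

Adjacent pairs: M₁M₂ = 30·43·3 = 3870; M₂M₃ = 43·3·46 = 5934; M₃M₄ = 3·46·28 = 3864; M₄M₅ = 46·28·36 = 46368.
Length 3: M₁..M₃: k=1: 0+5934+30·43·46=65274; k=2: 3870+0+30·3·46=8010 → min 8010 | M₂..M₄: k=2: 0+3864+43·3·28=7476; k=3: 5934+0+43·46·28=61318 → min 7476 | M₃..M₅: k=3: 0+46368+3·46·36=51336; k=4: 3864+0+3·28·36=6888 → min 6888.
Length 4: M₁..M₄: k=1: 0+7476+30·43·28=43596; k=2: 3870+3864+30·3·28=10254; k=3: 8010+0+30·46·28=46650 → min 10254 | M₂..M₅: k=2: 0+6888+43·3·36=11532; k=3: 5934+46368+43·46·36=123510; k=4: 7476+0+43·28·36=50820 → min 11532.
Length 5: M₁..M₅: k=1: 0+11532+30·43·36=57972; k=2: 3870+6888+30·3·36=13998; k=3: 8010+46368+30·46·36=104058; k=4: 10254+0+30·28·36=40494 → min 13998.
Optimal order: ((M₁ M₂) ((M₃ M₄) M₅)) with cost 13998.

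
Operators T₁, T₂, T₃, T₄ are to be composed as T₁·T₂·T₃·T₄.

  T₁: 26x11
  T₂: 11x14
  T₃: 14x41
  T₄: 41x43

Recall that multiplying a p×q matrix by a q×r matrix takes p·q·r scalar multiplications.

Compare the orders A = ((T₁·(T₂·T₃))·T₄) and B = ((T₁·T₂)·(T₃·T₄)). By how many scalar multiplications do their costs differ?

Order A = ((T₁·(T₂·T₃))·T₄): (T₂·T₃): 11×14 by 14×41 → 11×41, cost 11·14·41 = 6314; (T₁·(T₂·T₃)): 26×11 by 11×41 → 26×41, cost 26·11·41 = 11726; cumulative 18040; ((T₁·(T₂·T₃))·T₄): 26×41 by 41×43 → 26×43, cost 26·41·43 = 45838; cumulative 63878. Total 63878.
Order B = ((T₁·T₂)·(T₃·T₄)): (T₁·T₂): 26×11 by 11×14 → 26×14, cost 26·11·14 = 4004; (T₃·T₄): 14×41 by 41×43 → 14×43, cost 14·41·43 = 24682; ((T₁·T₂)·(T₃·T₄)): 26×14 by 14×43 → 26×43, cost 26·14·43 = 15652; cumulative 44338. Total 44338.
Difference: |63878 − 44338| = 19540.

19540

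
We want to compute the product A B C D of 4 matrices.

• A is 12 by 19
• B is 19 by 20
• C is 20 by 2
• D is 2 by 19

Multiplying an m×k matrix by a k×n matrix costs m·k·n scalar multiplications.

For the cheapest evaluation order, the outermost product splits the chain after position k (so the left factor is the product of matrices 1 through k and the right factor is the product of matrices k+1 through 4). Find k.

3

Adjacent pairs: AB = 12·19·20 = 4560; BC = 19·20·2 = 760; CD = 20·2·19 = 760.
Length 3: A..C: k=1: 0+760+12·19·2=1216; k=2: 4560+0+12·20·2=5040 → min 1216 | B..D: k=2: 0+760+19·20·19=7980; k=3: 760+0+19·2·19=1482 → min 1482.
Top-level splits: k=1: (A..A)·(B..D) → 0+1482+12·19·19 = 5814; k=2: (A..B)·(C..D) → 4560+760+12·20·19 = 9880; k=3: (A..C)·(D..D) → 1216+0+12·2·19 = 1672.
Best split is after C, i.e. k = 3.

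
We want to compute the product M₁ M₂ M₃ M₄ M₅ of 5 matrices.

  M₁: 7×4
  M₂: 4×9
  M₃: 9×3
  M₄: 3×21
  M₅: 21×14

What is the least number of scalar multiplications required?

Adjacent pairs: M₁M₂ = 7·4·9 = 252; M₂M₃ = 4·9·3 = 108; M₃M₄ = 9·3·21 = 567; M₄M₅ = 3·21·14 = 882.
Length 3: M₁..M₃: k=1: 0+108+7·4·3=192; k=2: 252+0+7·9·3=441 → min 192 | M₂..M₄: k=2: 0+567+4·9·21=1323; k=3: 108+0+4·3·21=360 → min 360 | M₃..M₅: k=3: 0+882+9·3·14=1260; k=4: 567+0+9·21·14=3213 → min 1260.
Length 4: M₁..M₄: k=1: 0+360+7·4·21=948; k=2: 252+567+7·9·21=2142; k=3: 192+0+7·3·21=633 → min 633 | M₂..M₅: k=2: 0+1260+4·9·14=1764; k=3: 108+882+4·3·14=1158; k=4: 360+0+4·21·14=1536 → min 1158.
Length 5: M₁..M₅: k=1: 0+1158+7·4·14=1550; k=2: 252+1260+7·9·14=2394; k=3: 192+882+7·3·14=1368; k=4: 633+0+7·21·14=2691 → min 1368.
Optimal order: ((M₁ (M₂ M₃)) (M₄ M₅)) with cost 1368.

1368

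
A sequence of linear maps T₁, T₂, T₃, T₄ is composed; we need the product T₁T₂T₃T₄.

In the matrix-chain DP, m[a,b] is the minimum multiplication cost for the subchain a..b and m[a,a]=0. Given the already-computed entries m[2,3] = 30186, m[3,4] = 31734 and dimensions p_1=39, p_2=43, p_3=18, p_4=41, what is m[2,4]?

58968

m[2,4] = min over k∈[2,3] of m[2,k]+m[k+1,4]+p_{1}·p_k·p_{4}.
k=2: 0 + 31734 + 39·43·41 = 100491; k=3: 30186 + 0 + 39·18·41 = 58968.
Minimum: 58968 at k=3.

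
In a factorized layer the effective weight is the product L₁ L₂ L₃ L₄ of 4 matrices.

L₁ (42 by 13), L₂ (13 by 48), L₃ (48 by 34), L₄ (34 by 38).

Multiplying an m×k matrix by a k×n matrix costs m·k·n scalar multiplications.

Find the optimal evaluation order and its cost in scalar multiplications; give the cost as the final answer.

Adjacent pairs: L₁L₂ = 42·13·48 = 26208; L₂L₃ = 13·48·34 = 21216; L₃L₄ = 48·34·38 = 62016.
Length 3: L₁..L₃: k=1: 0+21216+42·13·34=39780; k=2: 26208+0+42·48·34=94752 → min 39780 | L₂..L₄: k=2: 0+62016+13·48·38=85728; k=3: 21216+0+13·34·38=38012 → min 38012.
Length 4: L₁..L₄: k=1: 0+38012+42·13·38=58760; k=2: 26208+62016+42·48·38=164832; k=3: 39780+0+42·34·38=94044 → min 58760.
Optimal parenthesization: (L₁ ((L₂ L₃) L₄)) with cost 58760.

58760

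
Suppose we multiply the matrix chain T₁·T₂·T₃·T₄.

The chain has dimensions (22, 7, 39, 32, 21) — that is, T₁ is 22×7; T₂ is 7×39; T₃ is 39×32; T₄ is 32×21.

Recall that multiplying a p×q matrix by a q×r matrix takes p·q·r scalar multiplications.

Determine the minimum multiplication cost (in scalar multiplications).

16674

Adjacent pairs: T₁T₂ = 22·7·39 = 6006; T₂T₃ = 7·39·32 = 8736; T₃T₄ = 39·32·21 = 26208.
Length 3: T₁..T₃: k=1: 0+8736+22·7·32=13664; k=2: 6006+0+22·39·32=33462 → min 13664 | T₂..T₄: k=2: 0+26208+7·39·21=31941; k=3: 8736+0+7·32·21=13440 → min 13440.
Length 4: T₁..T₄: k=1: 0+13440+22·7·21=16674; k=2: 6006+26208+22·39·21=50232; k=3: 13664+0+22·32·21=28448 → min 16674.
Optimal order: (T₁·((T₂·T₃)·T₄)) with cost 16674.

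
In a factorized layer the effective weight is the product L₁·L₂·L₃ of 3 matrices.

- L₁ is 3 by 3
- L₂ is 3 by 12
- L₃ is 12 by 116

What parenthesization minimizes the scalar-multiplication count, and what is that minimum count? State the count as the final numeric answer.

4284

(L₁·(L₂·L₃)): cost 5220.
((L₁·L₂)·L₃): cost 4284.
Optimal: ((L₁·L₂)·L₃) with cost 4284.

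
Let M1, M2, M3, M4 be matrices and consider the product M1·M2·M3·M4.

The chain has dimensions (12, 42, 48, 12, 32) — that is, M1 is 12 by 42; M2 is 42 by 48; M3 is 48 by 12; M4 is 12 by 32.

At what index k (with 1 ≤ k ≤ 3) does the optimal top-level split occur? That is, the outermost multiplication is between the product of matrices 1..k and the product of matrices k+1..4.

3

Adjacent pairs: M1M2 = 12·42·48 = 24192; M2M3 = 42·48·12 = 24192; M3M4 = 48·12·32 = 18432.
Length 3: M1..M3: k=1: 0+24192+12·42·12=30240; k=2: 24192+0+12·48·12=31104 → min 30240 | M2..M4: k=2: 0+18432+42·48·32=82944; k=3: 24192+0+42·12·32=40320 → min 40320.
Top-level splits: k=1: (M1..M1)·(M2..M4) → 0+40320+12·42·32 = 56448; k=2: (M1..M2)·(M3..M4) → 24192+18432+12·48·32 = 61056; k=3: (M1..M3)·(M4..M4) → 30240+0+12·12·32 = 34848.
Best split is after M3, i.e. k = 3.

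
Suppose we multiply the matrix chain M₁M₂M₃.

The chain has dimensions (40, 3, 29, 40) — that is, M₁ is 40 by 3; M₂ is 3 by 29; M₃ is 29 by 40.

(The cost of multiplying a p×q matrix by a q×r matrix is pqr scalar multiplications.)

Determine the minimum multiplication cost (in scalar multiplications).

Order (M₁(M₂M₃)): (M₂M₃): 3×29 by 29×40 → 3×40, cost 3·29·40 = 3480; (M₁(M₂M₃)): 40×3 by 3×40 → 40×40, cost 40·3·40 = 4800; cumulative 8280. Total 8280.
Order ((M₁M₂)M₃): (M₁M₂): 40×3 by 3×29 → 40×29, cost 40·3·29 = 3480; ((M₁M₂)M₃): 40×29 by 29×40 → 40×40, cost 40·29·40 = 46400; cumulative 49880. Total 49880.
Minimum: 8280.

8280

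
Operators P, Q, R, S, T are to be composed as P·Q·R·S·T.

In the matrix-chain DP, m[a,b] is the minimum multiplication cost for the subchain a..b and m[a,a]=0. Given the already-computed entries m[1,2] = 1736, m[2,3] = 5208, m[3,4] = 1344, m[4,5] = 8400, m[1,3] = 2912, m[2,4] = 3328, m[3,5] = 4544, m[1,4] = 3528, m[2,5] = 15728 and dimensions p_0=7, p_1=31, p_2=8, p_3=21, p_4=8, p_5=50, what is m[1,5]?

6328

m[1,5] = min over k∈[1,4] of m[1,k]+m[k+1,5]+p_{0}·p_k·p_{5}.
k=1: 0 + 15728 + 7·31·50 = 26578; k=2: 1736 + 4544 + 7·8·50 = 9080; k=3: 2912 + 8400 + 7·21·50 = 18662; k=4: 3528 + 0 + 7·8·50 = 6328.
Minimum: 6328 at k=4.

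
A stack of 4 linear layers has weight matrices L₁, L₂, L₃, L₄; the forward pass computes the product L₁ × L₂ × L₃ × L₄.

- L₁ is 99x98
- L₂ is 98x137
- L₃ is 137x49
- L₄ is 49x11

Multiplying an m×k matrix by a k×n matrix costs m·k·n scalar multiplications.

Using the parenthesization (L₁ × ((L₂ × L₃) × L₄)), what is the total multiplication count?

817418

(L₂ × L₃): 98×137 by 137×49 → 98×49, cost 98·137·49 = 657874
((L₂ × L₃) × L₄): 98×49 by 49×11 → 98×11, cost 98·49·11 = 52822; cumulative 710696
(L₁ × ((L₂ × L₃) × L₄)): 99×98 by 98×11 → 99×11, cost 99·98·11 = 106722; cumulative 817418
Total: 817418 scalar multiplications.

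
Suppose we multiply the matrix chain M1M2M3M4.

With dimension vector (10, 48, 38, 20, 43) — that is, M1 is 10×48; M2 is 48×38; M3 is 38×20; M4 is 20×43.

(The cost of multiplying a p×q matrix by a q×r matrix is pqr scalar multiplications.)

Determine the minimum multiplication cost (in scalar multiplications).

Adjacent pairs: M1M2 = 10·48·38 = 18240; M2M3 = 48·38·20 = 36480; M3M4 = 38·20·43 = 32680.
Length 3: M1..M3: k=1: 0+36480+10·48·20=46080; k=2: 18240+0+10·38·20=25840 → min 25840 | M2..M4: k=2: 0+32680+48·38·43=111112; k=3: 36480+0+48·20·43=77760 → min 77760.
Length 4: M1..M4: k=1: 0+77760+10·48·43=98400; k=2: 18240+32680+10·38·43=67260; k=3: 25840+0+10·20·43=34440 → min 34440.
Optimal order: (((M1M2)M3)M4) with cost 34440.

34440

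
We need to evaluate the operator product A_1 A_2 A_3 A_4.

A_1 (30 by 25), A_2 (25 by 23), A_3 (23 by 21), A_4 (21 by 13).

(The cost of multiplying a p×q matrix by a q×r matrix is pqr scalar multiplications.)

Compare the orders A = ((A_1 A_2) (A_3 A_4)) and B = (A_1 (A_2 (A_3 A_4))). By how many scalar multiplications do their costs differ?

Order A = ((A_1 A_2) (A_3 A_4)): (A_1 A_2): 30×25 by 25×23 → 30×23, cost 30·25·23 = 17250; (A_3 A_4): 23×21 by 21×13 → 23×13, cost 23·21·13 = 6279; ((A_1 A_2) (A_3 A_4)): 30×23 by 23×13 → 30×13, cost 30·23·13 = 8970; cumulative 32499. Total 32499.
Order B = (A_1 (A_2 (A_3 A_4))): (A_3 A_4): 23×21 by 21×13 → 23×13, cost 23·21·13 = 6279; (A_2 (A_3 A_4)): 25×23 by 23×13 → 25×13, cost 25·23·13 = 7475; cumulative 13754; (A_1 (A_2 (A_3 A_4))): 30×25 by 25×13 → 30×13, cost 30·25·13 = 9750; cumulative 23504. Total 23504.
Difference: |32499 − 23504| = 8995.

8995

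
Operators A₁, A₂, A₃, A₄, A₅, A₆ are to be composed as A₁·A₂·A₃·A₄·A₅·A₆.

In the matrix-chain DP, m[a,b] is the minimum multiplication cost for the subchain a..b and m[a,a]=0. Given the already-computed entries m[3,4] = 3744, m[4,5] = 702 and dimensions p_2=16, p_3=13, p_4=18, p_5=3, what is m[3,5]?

1326

m[3,5] = min over k∈[3,4] of m[3,k]+m[k+1,5]+p_{2}·p_k·p_{5}.
k=3: 0 + 702 + 16·13·3 = 1326; k=4: 3744 + 0 + 16·18·3 = 4608.
Minimum: 1326 at k=3.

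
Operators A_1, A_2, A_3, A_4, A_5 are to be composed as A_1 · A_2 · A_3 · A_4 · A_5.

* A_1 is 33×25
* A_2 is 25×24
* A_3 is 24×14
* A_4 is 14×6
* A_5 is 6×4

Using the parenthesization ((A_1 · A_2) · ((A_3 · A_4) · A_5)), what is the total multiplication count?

25560

(A_1 · A_2): 33×25 by 25×24 → 33×24, cost 33·25·24 = 19800
(A_3 · A_4): 24×14 by 14×6 → 24×6, cost 24·14·6 = 2016
((A_3 · A_4) · A_5): 24×6 by 6×4 → 24×4, cost 24·6·4 = 576; cumulative 2592
((A_1 · A_2) · ((A_3 · A_4) · A_5)): 33×24 by 24×4 → 33×4, cost 33·24·4 = 3168; cumulative 25560
Total: 25560 scalar multiplications.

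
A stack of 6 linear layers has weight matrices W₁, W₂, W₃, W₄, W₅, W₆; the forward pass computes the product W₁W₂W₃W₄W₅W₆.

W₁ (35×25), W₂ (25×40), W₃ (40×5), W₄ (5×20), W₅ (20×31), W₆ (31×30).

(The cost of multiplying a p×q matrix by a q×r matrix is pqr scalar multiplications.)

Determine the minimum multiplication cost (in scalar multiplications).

22375

Adjacent pairs: W₁W₂ = 35·25·40 = 35000; W₂W₃ = 25·40·5 = 5000; W₃W₄ = 40·5·20 = 4000; W₄W₅ = 5·20·31 = 3100; W₅W₆ = 20·31·30 = 18600.
Length 3: W₁..W₃: k=1: 0+5000+35·25·5=9375; k=2: 35000+0+35·40·5=42000 → min 9375 | W₂..W₄: k=2: 0+4000+25·40·20=24000; k=3: 5000+0+25·5·20=7500 → min 7500 | W₃..W₅: k=3: 0+3100+40·5·31=9300; k=4: 4000+0+40·20·31=28800 → min 9300 | W₄..W₆: k=4: 0+18600+5·20·30=21600; k=5: 3100+0+5·31·30=7750 → min 7750.
Length 4: W₁..W₄: k=1: 0+7500+35·25·20=25000; k=2: 35000+4000+35·40·20=67000; k=3: 9375+0+35·5·20=12875 → min 12875 | W₂..W₅: k=2: 0+9300+25·40·31=40300; k=3: 5000+3100+25·5·31=11975; k=4: 7500+0+25·20·31=23000 → min 11975 | W₃..W₆: k=3: 0+7750+40·5·30=13750; k=4: 4000+18600+40·20·30=46600; k=5: 9300+0+40·31·30=46500 → min 13750.
Length 5: W₁..W₅: k=1: 0+11975+35·25·31=39100; k=2: 35000+9300+35·40·31=87700; k=3: 9375+3100+35·5·31=17900; k=4: 12875+0+35·20·31=34575 → min 17900 | W₂..W₆: k=2: 0+13750+25·40·30=43750; k=3: 5000+7750+25·5·30=16500; k=4: 7500+18600+25·20·30=41100; k=5: 11975+0+25·31·30=35225 → min 16500.
Length 6: W₁..W₆: k=1: 0+16500+35·25·30=42750; k=2: 35000+13750+35·40·30=90750; k=3: 9375+7750+35·5·30=22375; k=4: 12875+18600+35·20·30=52475; k=5: 17900+0+35·31·30=50450 → min 22375.
Optimal order: ((W₁(W₂W₃))((W₄W₅)W₆)) with cost 22375.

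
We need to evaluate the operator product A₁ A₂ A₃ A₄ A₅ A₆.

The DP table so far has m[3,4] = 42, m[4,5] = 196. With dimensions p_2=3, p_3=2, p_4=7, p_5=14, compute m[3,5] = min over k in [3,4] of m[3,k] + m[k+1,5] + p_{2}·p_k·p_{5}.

280

m[3,5] = min over k∈[3,4] of m[3,k]+m[k+1,5]+p_{2}·p_k·p_{5}.
k=3: 0 + 196 + 3·2·14 = 280; k=4: 42 + 0 + 3·7·14 = 336.
Minimum: 280 at k=3.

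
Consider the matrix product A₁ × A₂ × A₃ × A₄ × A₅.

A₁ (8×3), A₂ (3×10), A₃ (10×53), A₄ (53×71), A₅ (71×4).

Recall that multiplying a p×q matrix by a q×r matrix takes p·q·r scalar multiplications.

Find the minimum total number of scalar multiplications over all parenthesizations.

13827

Adjacent pairs: A₁A₂ = 8·3·10 = 240; A₂A₃ = 3·10·53 = 1590; A₃A₄ = 10·53·71 = 37630; A₄A₅ = 53·71·4 = 15052.
Length 3: A₁..A₃: k=1: 0+1590+8·3·53=2862; k=2: 240+0+8·10·53=4480 → min 2862 | A₂..A₄: k=2: 0+37630+3·10·71=39760; k=3: 1590+0+3·53·71=12879 → min 12879 | A₃..A₅: k=3: 0+15052+10·53·4=17172; k=4: 37630+0+10·71·4=40470 → min 17172.
Length 4: A₁..A₄: k=1: 0+12879+8·3·71=14583; k=2: 240+37630+8·10·71=43550; k=3: 2862+0+8·53·71=32966 → min 14583 | A₂..A₅: k=2: 0+17172+3·10·4=17292; k=3: 1590+15052+3·53·4=17278; k=4: 12879+0+3·71·4=13731 → min 13731.
Length 5: A₁..A₅: k=1: 0+13731+8·3·4=13827; k=2: 240+17172+8·10·4=17732; k=3: 2862+15052+8·53·4=19610; k=4: 14583+0+8·71·4=16855 → min 13827.
Optimal order: (A₁ × (((A₂ × A₃) × A₄) × A₅)) with cost 13827.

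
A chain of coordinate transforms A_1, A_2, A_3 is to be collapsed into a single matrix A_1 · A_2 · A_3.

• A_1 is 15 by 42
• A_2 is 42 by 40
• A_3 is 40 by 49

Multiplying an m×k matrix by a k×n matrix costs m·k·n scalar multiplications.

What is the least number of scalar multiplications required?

Order (A_1 · (A_2 · A_3)): (A_2 · A_3): 42×40 by 40×49 → 42×49, cost 42·40·49 = 82320; (A_1 · (A_2 · A_3)): 15×42 by 42×49 → 15×49, cost 15·42·49 = 30870; cumulative 113190. Total 113190.
Order ((A_1 · A_2) · A_3): (A_1 · A_2): 15×42 by 42×40 → 15×40, cost 15·42·40 = 25200; ((A_1 · A_2) · A_3): 15×40 by 40×49 → 15×49, cost 15·40·49 = 29400; cumulative 54600. Total 54600.
Minimum: 54600.

54600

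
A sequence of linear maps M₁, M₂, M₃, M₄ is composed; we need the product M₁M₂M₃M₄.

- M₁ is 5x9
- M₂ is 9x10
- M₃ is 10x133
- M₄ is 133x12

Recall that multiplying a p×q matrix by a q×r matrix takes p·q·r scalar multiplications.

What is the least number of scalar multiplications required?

15080

Adjacent pairs: M₁M₂ = 5·9·10 = 450; M₂M₃ = 9·10·133 = 11970; M₃M₄ = 10·133·12 = 15960.
Length 3: M₁..M₃: k=1: 0+11970+5·9·133=17955; k=2: 450+0+5·10·133=7100 → min 7100 | M₂..M₄: k=2: 0+15960+9·10·12=17040; k=3: 11970+0+9·133·12=26334 → min 17040.
Length 4: M₁..M₄: k=1: 0+17040+5·9·12=17580; k=2: 450+15960+5·10·12=17010; k=3: 7100+0+5·133·12=15080 → min 15080.
Optimal order: (((M₁M₂)M₃)M₄) with cost 15080.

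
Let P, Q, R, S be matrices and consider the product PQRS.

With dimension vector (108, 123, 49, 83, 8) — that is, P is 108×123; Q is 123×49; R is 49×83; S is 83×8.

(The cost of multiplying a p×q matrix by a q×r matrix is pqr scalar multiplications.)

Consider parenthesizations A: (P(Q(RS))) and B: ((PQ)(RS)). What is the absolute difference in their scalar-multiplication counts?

538764

Order A = (P(Q(RS))): (RS): 49×83 by 83×8 → 49×8, cost 49·83·8 = 32536; (Q(RS)): 123×49 by 49×8 → 123×8, cost 123·49·8 = 48216; cumulative 80752; (P(Q(RS))): 108×123 by 123×8 → 108×8, cost 108·123·8 = 106272; cumulative 187024. Total 187024.
Order B = ((PQ)(RS)): (PQ): 108×123 by 123×49 → 108×49, cost 108·123·49 = 650916; (RS): 49×83 by 83×8 → 49×8, cost 49·83·8 = 32536; ((PQ)(RS)): 108×49 by 49×8 → 108×8, cost 108·49·8 = 42336; cumulative 725788. Total 725788.
Difference: |187024 − 725788| = 538764.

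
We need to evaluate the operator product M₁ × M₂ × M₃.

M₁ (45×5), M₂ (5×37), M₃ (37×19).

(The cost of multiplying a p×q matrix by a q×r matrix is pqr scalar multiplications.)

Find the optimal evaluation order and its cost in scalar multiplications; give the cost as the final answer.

7790

(M₁ × (M₂ × M₃)): cost 7790.
((M₁ × M₂) × M₃): cost 39960.
Optimal: (M₁ × (M₂ × M₃)) with cost 7790.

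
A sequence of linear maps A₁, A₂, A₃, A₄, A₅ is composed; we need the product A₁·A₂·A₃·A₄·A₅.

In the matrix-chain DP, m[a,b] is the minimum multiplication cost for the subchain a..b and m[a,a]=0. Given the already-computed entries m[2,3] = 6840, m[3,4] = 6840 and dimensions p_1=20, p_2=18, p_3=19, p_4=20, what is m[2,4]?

14040

m[2,4] = min over k∈[2,3] of m[2,k]+m[k+1,4]+p_{1}·p_k·p_{4}.
k=2: 0 + 6840 + 20·18·20 = 14040; k=3: 6840 + 0 + 20·19·20 = 14440.
Minimum: 14040 at k=2.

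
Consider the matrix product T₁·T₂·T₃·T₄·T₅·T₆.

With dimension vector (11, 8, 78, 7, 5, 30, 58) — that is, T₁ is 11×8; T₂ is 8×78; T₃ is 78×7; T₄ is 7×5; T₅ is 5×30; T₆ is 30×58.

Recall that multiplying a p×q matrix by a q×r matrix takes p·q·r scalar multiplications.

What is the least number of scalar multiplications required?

16978

Adjacent pairs: T₁T₂ = 11·8·78 = 6864; T₂T₃ = 8·78·7 = 4368; T₃T₄ = 78·7·5 = 2730; T₄T₅ = 7·5·30 = 1050; T₅T₆ = 5·30·58 = 8700.
Length 3: T₁..T₃: k=1: 0+4368+11·8·7=4984; k=2: 6864+0+11·78·7=12870 → min 4984 | T₂..T₄: k=2: 0+2730+8·78·5=5850; k=3: 4368+0+8·7·5=4648 → min 4648 | T₃..T₅: k=3: 0+1050+78·7·30=17430; k=4: 2730+0+78·5·30=14430 → min 14430 | T₄..T₆: k=4: 0+8700+7·5·58=10730; k=5: 1050+0+7·30·58=13230 → min 10730.
Length 4: T₁..T₄: k=1: 0+4648+11·8·5=5088; k=2: 6864+2730+11·78·5=13884; k=3: 4984+0+11·7·5=5369 → min 5088 | T₂..T₅: k=2: 0+14430+8·78·30=33150; k=3: 4368+1050+8·7·30=7098; k=4: 4648+0+8·5·30=5848 → min 5848 | T₃..T₆: k=3: 0+10730+78·7·58=42398; k=4: 2730+8700+78·5·58=34050; k=5: 14430+0+78·30·58=150150 → min 34050.
Length 5: T₁..T₅: k=1: 0+5848+11·8·30=8488; k=2: 6864+14430+11·78·30=47034; k=3: 4984+1050+11·7·30=8344; k=4: 5088+0+11·5·30=6738 → min 6738 | T₂..T₆: k=2: 0+34050+8·78·58=70242; k=3: 4368+10730+8·7·58=18346; k=4: 4648+8700+8·5·58=15668; k=5: 5848+0+8·30·58=19768 → min 15668.
Length 6: T₁..T₆: k=1: 0+15668+11·8·58=20772; k=2: 6864+34050+11·78·58=90678; k=3: 4984+10730+11·7·58=20180; k=4: 5088+8700+11·5·58=16978; k=5: 6738+0+11·30·58=25878 → min 16978.
Optimal order: ((T₁·((T₂·T₃)·T₄))·(T₅·T₆)) with cost 16978.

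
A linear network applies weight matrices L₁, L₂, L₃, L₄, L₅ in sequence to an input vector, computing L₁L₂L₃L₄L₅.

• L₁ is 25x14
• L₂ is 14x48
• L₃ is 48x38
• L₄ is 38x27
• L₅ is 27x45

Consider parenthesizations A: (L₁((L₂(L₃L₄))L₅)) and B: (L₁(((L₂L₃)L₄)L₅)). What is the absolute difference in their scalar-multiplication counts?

Order A = (L₁((L₂(L₃L₄))L₅)): (L₃L₄): 48×38 by 38×27 → 48×27, cost 48·38·27 = 49248; (L₂(L₃L₄)): 14×48 by 48×27 → 14×27, cost 14·48·27 = 18144; cumulative 67392; ((L₂(L₃L₄))L₅): 14×27 by 27×45 → 14×45, cost 14·27·45 = 17010; cumulative 84402; (L₁((L₂(L₃L₄))L₅)): 25×14 by 14×45 → 25×45, cost 25·14·45 = 15750; cumulative 100152. Total 100152.
Order B = (L₁(((L₂L₃)L₄)L₅)): (L₂L₃): 14×48 by 48×38 → 14×38, cost 14·48·38 = 25536; ((L₂L₃)L₄): 14×38 by 38×27 → 14×27, cost 14·38·27 = 14364; cumulative 39900; (((L₂L₃)L₄)L₅): 14×27 by 27×45 → 14×45, cost 14·27·45 = 17010; cumulative 56910; (L₁(((L₂L₃)L₄)L₅)): 25×14 by 14×45 → 25×45, cost 25·14·45 = 15750; cumulative 72660. Total 72660.
Difference: |100152 − 72660| = 27492.

27492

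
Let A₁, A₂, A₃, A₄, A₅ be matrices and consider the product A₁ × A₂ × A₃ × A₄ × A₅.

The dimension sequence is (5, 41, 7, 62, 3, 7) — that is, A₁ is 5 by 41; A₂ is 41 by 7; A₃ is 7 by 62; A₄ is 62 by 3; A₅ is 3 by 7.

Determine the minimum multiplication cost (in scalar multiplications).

2883

Adjacent pairs: A₁A₂ = 5·41·7 = 1435; A₂A₃ = 41·7·62 = 17794; A₃A₄ = 7·62·3 = 1302; A₄A₅ = 62·3·7 = 1302.
Length 3: A₁..A₃: k=1: 0+17794+5·41·62=30504; k=2: 1435+0+5·7·62=3605 → min 3605 | A₂..A₄: k=2: 0+1302+41·7·3=2163; k=3: 17794+0+41·62·3=25420 → min 2163 | A₃..A₅: k=3: 0+1302+7·62·7=4340; k=4: 1302+0+7·3·7=1449 → min 1449.
Length 4: A₁..A₄: k=1: 0+2163+5·41·3=2778; k=2: 1435+1302+5·7·3=2842; k=3: 3605+0+5·62·3=4535 → min 2778 | A₂..A₅: k=2: 0+1449+41·7·7=3458; k=3: 17794+1302+41·62·7=36890; k=4: 2163+0+41·3·7=3024 → min 3024.
Length 5: A₁..A₅: k=1: 0+3024+5·41·7=4459; k=2: 1435+1449+5·7·7=3129; k=3: 3605+1302+5·62·7=7077; k=4: 2778+0+5·3·7=2883 → min 2883.
Optimal order: ((A₁ × (A₂ × (A₃ × A₄))) × A₅) with cost 2883.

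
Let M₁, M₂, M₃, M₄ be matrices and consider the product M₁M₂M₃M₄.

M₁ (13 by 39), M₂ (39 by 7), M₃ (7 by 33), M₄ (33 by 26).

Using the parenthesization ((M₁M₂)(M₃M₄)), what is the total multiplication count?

(M₁M₂): 13×39 by 39×7 → 13×7, cost 13·39·7 = 3549
(M₃M₄): 7×33 by 33×26 → 7×26, cost 7·33·26 = 6006
((M₁M₂)(M₃M₄)): 13×7 by 7×26 → 13×26, cost 13·7·26 = 2366; cumulative 11921
Total: 11921 scalar multiplications.

11921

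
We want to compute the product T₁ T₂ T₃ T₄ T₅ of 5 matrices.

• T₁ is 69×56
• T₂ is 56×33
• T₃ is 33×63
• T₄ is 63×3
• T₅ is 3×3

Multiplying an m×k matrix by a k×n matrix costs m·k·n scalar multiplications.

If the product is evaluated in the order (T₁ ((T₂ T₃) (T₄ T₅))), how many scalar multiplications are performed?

139167

(T₂ T₃): 56×33 by 33×63 → 56×63, cost 56·33·63 = 116424
(T₄ T₅): 63×3 by 3×3 → 63×3, cost 63·3·3 = 567
((T₂ T₃) (T₄ T₅)): 56×63 by 63×3 → 56×3, cost 56·63·3 = 10584; cumulative 127575
(T₁ ((T₂ T₃) (T₄ T₅))): 69×56 by 56×3 → 69×3, cost 69·56·3 = 11592; cumulative 139167
Total: 139167 scalar multiplications.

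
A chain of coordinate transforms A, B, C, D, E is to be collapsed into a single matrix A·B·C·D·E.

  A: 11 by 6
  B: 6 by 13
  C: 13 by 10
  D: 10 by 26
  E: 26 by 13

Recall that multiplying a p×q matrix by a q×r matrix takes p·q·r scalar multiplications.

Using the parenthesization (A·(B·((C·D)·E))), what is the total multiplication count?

9646

(C·D): 13×10 by 10×26 → 13×26, cost 13·10·26 = 3380
((C·D)·E): 13×26 by 26×13 → 13×13, cost 13·26·13 = 4394; cumulative 7774
(B·((C·D)·E)): 6×13 by 13×13 → 6×13, cost 6·13·13 = 1014; cumulative 8788
(A·(B·((C·D)·E))): 11×6 by 6×13 → 11×13, cost 11·6·13 = 858; cumulative 9646
Total: 9646 scalar multiplications.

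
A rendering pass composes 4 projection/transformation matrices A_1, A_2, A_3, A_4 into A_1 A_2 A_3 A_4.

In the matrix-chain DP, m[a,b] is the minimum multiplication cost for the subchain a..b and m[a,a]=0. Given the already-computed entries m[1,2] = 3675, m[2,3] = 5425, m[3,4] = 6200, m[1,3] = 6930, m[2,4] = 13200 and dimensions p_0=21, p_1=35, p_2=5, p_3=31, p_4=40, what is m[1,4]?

m[1,4] = min over k∈[1,3] of m[1,k]+m[k+1,4]+p_{0}·p_k·p_{4}.
k=1: 0 + 13200 + 21·35·40 = 42600; k=2: 3675 + 6200 + 21·5·40 = 14075; k=3: 6930 + 0 + 21·31·40 = 32970.
Minimum: 14075 at k=2.

14075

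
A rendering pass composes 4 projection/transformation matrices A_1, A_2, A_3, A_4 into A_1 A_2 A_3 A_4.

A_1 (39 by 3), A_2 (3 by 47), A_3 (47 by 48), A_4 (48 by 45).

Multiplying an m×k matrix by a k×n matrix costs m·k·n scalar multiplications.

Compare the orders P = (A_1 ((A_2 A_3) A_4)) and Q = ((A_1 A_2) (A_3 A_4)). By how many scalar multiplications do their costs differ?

Order P = (A_1 ((A_2 A_3) A_4)): (A_2 A_3): 3×47 by 47×48 → 3×48, cost 3·47·48 = 6768; ((A_2 A_3) A_4): 3×48 by 48×45 → 3×45, cost 3·48·45 = 6480; cumulative 13248; (A_1 ((A_2 A_3) A_4)): 39×3 by 3×45 → 39×45, cost 39·3·45 = 5265; cumulative 18513. Total 18513.
Order Q = ((A_1 A_2) (A_3 A_4)): (A_1 A_2): 39×3 by 3×47 → 39×47, cost 39·3·47 = 5499; (A_3 A_4): 47×48 by 48×45 → 47×45, cost 47·48·45 = 101520; ((A_1 A_2) (A_3 A_4)): 39×47 by 47×45 → 39×45, cost 39·47·45 = 82485; cumulative 189504. Total 189504.
Difference: |18513 − 189504| = 170991.

170991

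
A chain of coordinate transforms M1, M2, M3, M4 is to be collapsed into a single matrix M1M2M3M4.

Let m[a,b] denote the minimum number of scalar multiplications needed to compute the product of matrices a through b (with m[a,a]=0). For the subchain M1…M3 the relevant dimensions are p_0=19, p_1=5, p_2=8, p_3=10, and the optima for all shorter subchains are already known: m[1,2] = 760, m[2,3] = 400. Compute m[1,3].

m[1,3] = min over k∈[1,2] of m[1,k]+m[k+1,3]+p_{0}·p_k·p_{3}.
k=1: 0 + 400 + 19·5·10 = 1350; k=2: 760 + 0 + 19·8·10 = 2280.
Minimum: 1350 at k=1.

1350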